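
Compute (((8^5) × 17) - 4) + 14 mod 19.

5

(8)^5 ≡ 12 (mod 19)
12 × 17 = 204 ≡ 14 (mod 19)
14 - 4 = 10
10 + 14 = 24 ≡ 5 (mod 19)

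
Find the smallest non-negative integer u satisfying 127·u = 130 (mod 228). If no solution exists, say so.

10

gcd(127, 228) = 1, so a unique solution mod 228 exists.
127⁻¹ ≡ 79 (mod 228).
u ≡ 79·130 ≡ 10 (mod 228).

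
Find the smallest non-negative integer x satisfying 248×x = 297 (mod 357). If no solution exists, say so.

351

gcd(248, 357) = 1, so a unique solution mod 357 exists.
248⁻¹ ≡ 131 (mod 357).
x ≡ 131×297 ≡ 351 (mod 357).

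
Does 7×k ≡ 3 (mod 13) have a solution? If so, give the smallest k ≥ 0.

gcd(7, 13) = 1, so a unique solution mod 13 exists.
7⁻¹ ≡ 2 (mod 13).
k ≡ 2×3 ≡ 6 (mod 13).

6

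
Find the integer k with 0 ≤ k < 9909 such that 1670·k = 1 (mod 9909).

1964

9909 = 5*1670 + 1559
1670 = 1*1559 + 111
1559 = 14*111 + 5
111 = 22*5 + 1
5 = 5*1 + 0
gcd(1670, 9909) = 1, so the inverse exists.
Back-substitute for 1:
1 = 1*111 − 22*5
  = −22*1559 + 309*111
  = 309*1670 − 331*1559
  = −331*9909 + 1964*1670
So 1670⁻¹ ≡ 1964 (mod 9909).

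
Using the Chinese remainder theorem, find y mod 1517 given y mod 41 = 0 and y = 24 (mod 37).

246

41⁻¹ mod 37: 41×28 ≡ 1 (mod 37), so 41⁻¹ ≡ 28.
y = 0 + 41×((24 − 0)×28 mod 37) = 0 + 41×6 = 246.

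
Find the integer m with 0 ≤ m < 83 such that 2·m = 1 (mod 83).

By the extended Euclidean algorithm:
83 = 41*2 + 1
2 = 2*1 + 0
gcd(2, 83) = 1, so the inverse exists.
Bézout: 1 = 1*83 − 41*2.
So 2⁻¹ ≡ −41 ≡ 42 (mod 83).

42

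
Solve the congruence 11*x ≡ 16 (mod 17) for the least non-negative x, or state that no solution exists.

gcd(11, 17) = 1, so a unique solution mod 17 exists.
11⁻¹ ≡ 14 (mod 17).
x ≡ 14*16 ≡ 3 (mod 17).

3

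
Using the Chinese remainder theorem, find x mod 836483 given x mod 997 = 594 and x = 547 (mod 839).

997⁻¹ mod 839: 997×154 ≡ 1 (mod 839), so 997⁻¹ ≡ 154.
x = 594 + 997×((547 − 594)×154 mod 839) = 594 + 997×313 = 312655.

312655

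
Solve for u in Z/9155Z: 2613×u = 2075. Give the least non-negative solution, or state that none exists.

6945

gcd(2613, 9155) = 1, so a unique solution mod 9155 exists.
2613⁻¹ ≡ 1927 (mod 9155).
u ≡ 1927×2075 ≡ 6945 (mod 9155).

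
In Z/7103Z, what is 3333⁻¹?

7103 = 2×3333 + 437
3333 = 7×437 + 274
437 = 1×274 + 163
274 = 1×163 + 111
163 = 1×111 + 52
111 = 2×52 + 7
52 = 7×7 + 3
7 = 2×3 + 1
3 = 3×1 + 0
gcd(3333, 7103) = 1, so the inverse exists.
Back-substitute for 1:
1 = 1×7 − 2×3
  = −2×52 + 15×7
  = 15×111 − 32×52
  = −32×163 + 47×111
  = 47×274 − 79×163
  = −79×437 + 126×274
  = 126×3333 − 961×437
  = −961×7103 + 2048×3333
So 3333⁻¹ ≡ 2048 (mod 7103).

2048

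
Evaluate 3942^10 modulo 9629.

10 in binary is 1010, i.e. 10 = 8 + 2.
3942^1 ≡ 3942 (mod 9629)
3942^2 ≡ 3942^2 = 15539364 ≡ 7787 (mod 9629)
3942^4 ≡ 7787^2 = 60637369 ≡ 3556 (mod 9629)
3942^8 ≡ 3556^2 = 12645136 ≡ 2259 (mod 9629)
3942^10 = 3942^8 * 3942^2 ≡ 2259 * 7787 (mod 9629).
2259 * 7787 = 17590833 ≡ 8279 (mod 9629).

8279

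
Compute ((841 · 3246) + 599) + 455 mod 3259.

841 · 3246 = 2729886 ≡ 2103 (mod 3259)
2103 + 599 = 2702
2702 + 455 = 3157

3157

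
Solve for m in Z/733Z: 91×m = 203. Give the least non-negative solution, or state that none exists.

115

gcd(91, 733) = 1, so a unique solution mod 733 exists.
91⁻¹ ≡ 145 (mod 733).
m ≡ 145×203 ≡ 115 (mod 733).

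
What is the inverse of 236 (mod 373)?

49

Apply the Euclidean algorithm and back-substitute:
373 = 1×236 + 137
236 = 1×137 + 99
137 = 1×99 + 38
99 = 2×38 + 23
38 = 1×23 + 15
23 = 1×15 + 8
15 = 1×8 + 7
8 = 1×7 + 1
7 = 7×1 + 0
gcd(236, 373) = 1, so the inverse exists.
Back-substitute for 1:
1 = 1×8 − 1×7
  = −1×15 + 2×8
  = 2×23 − 3×15
  = −3×38 + 5×23
  = 5×99 − 13×38
  = −13×137 + 18×99
  = 18×236 − 31×137
  = −31×373 + 49×236
So 236⁻¹ ≡ 49 (mod 373).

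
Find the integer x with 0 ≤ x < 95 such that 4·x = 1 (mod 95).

24

By the extended Euclidean algorithm:
95 = 23*4 + 3
4 = 1*3 + 1
3 = 3*1 + 0
gcd(4, 95) = 1, so the inverse exists.
Bézout: 1 = −1*95 + 24*4.
So 4⁻¹ ≡ 24 (mod 95).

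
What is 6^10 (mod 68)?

32

By square-and-multiply:
6^1 ≡ 6 (mod 68)
6^2 ≡ 6^2 = 36 (mod 68)
6^4 ≡ 36^2 = 1296 ≡ 4 (mod 68)
6^8 ≡ 4^2 = 16 (mod 68)
6^10 = 6^8 × 6^2 ≡ 16 × 36 (mod 68).
16 × 36 = 576 ≡ 32 (mod 68).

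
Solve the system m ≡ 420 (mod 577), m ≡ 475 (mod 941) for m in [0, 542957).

327002

577⁻¹ mod 941: 577×592 ≡ 1 (mod 941), so 577⁻¹ ≡ 592.
m = 420 + 577×((475 − 420)×592 mod 941) = 420 + 577×566 = 327002.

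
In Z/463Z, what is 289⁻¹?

306

463 = 1*289 + 174
289 = 1*174 + 115
174 = 1*115 + 59
115 = 1*59 + 56
59 = 1*56 + 3
56 = 18*3 + 2
3 = 1*2 + 1
2 = 2*1 + 0
gcd(289, 463) = 1, so the inverse exists.
Bézout: 1 = 98*463 − 157*289.
So 289⁻¹ ≡ −157 ≡ 306 (mod 463).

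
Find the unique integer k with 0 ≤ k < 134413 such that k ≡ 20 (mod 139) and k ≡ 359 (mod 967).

122201

139⁻¹ mod 967: 139×807 ≡ 1 (mod 967), so 139⁻¹ ≡ 807.
k = 20 + 139×((359 − 20)×807 mod 967) = 20 + 139×879 = 122201.
Check: 122201 mod 139 = 20, 122201 mod 967 = 359. ✓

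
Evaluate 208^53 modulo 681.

628

Compute successive squares:
53 in binary is 110101, i.e. 53 = 32 + 16 + 4 + 1.
208^1 ≡ 208 (mod 681)
208^2 ≡ 208^2 = 43264 ≡ 361 (mod 681)
208^4 ≡ 361^2 = 130321 ≡ 250 (mod 681)
208^8 ≡ 250^2 = 62500 ≡ 529 (mod 681)
208^16 ≡ 529^2 = 279841 ≡ 631 (mod 681)
208^32 ≡ 631^2 = 398161 ≡ 457 (mod 681)
208^53 = 208^32 · 208^16 · 208^4 · 208^1 ≡ 457 · 631 · 250 · 208 (mod 681).
Accumulate the product:
457 · 631 = 288367 ≡ 304
304 · 250 = 76000 ≡ 409
409 · 208 = 85072 ≡ 628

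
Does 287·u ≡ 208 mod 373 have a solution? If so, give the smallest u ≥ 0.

93

gcd(287, 373) = 1, so a unique solution mod 373 exists.
287⁻¹ ≡ 13 (mod 373).
u ≡ 13·208 ≡ 93 (mod 373).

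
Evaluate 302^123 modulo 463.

By square-and-multiply:
123 in binary is 1111011, i.e. 123 = 64 + 32 + 16 + 8 + 2 + 1.
302^1 ≡ 302 (mod 463)
302^2 ≡ 302^2 = 91204 ≡ 456 (mod 463)
302^4 ≡ 456^2 = 207936 ≡ 49 (mod 463)
302^8 ≡ 49^2 = 2401 ≡ 86 (mod 463)
302^16 ≡ 86^2 = 7396 ≡ 451 (mod 463)
302^32 ≡ 451^2 = 203401 ≡ 144 (mod 463)
302^64 ≡ 144^2 = 20736 ≡ 364 (mod 463)
302^123 = 302^64 * 302^32 * 302^16 * 302^8 * 302^2 * 302^1 ≡ 364 * 144 * 451 * 86 * 456 * 302 (mod 463).
Accumulate the product:
364 * 144 = 52416 ≡ 97
97 * 451 = 43747 ≡ 225
225 * 86 = 19350 ≡ 367
367 * 456 = 167352 ≡ 209
209 * 302 = 63118 ≡ 150

150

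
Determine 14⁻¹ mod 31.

31 = 2×14 + 3
14 = 4×3 + 2
3 = 1×2 + 1
2 = 2×1 + 0
gcd(14, 31) = 1, so the inverse exists.
Back-substitute for 1:
1 = 1×3 − 1×2
  = −1×14 + 5×3
  = 5×31 − 11×14
So 14⁻¹ ≡ −11 ≡ 20 (mod 31).

20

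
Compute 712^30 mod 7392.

Compute successive squares:
712^1 ≡ 712 (mod 7392)
712^2 ≡ 712^2 = 506944 ≡ 4288 (mod 7392)
712^4 ≡ 4288^2 = 18386944 ≡ 3040 (mod 7392)
712^8 ≡ 3040^2 = 9241600 ≡ 1600 (mod 7392)
712^16 ≡ 1600^2 = 2560000 ≡ 2368 (mod 7392)
712^30 = 712^16 · 712^8 · 712^4 · 712^2 ≡ 2368 · 1600 · 3040 · 4288 (mod 7392).
Accumulate the product:
2368 · 1600 = 3788800 ≡ 4096
4096 · 3040 = 12451840 ≡ 3712
3712 · 4288 = 15917056 ≡ 2080

2080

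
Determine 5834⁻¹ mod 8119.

Apply the Euclidean algorithm and back-substitute:
8119 = 1×5834 + 2285
5834 = 2×2285 + 1264
2285 = 1×1264 + 1021
1264 = 1×1021 + 243
1021 = 4×243 + 49
243 = 4×49 + 47
49 = 1×47 + 2
47 = 23×2 + 1
2 = 2×1 + 0
gcd(5834, 8119) = 1, so the inverse exists.
Back-substitute for 1:
1 = 1×47 − 23×2
  = −23×49 + 24×47
  = 24×243 − 119×49
  = −119×1021 + 500×243
  = 500×1264 − 619×1021
  = −619×2285 + 1119×1264
  = 1119×5834 − 2857×2285
  = −2857×8119 + 3976×5834
So 5834⁻¹ ≡ 3976 (mod 8119).

3976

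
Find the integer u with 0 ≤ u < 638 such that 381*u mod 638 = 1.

638 = 1*381 + 257
381 = 1*257 + 124
257 = 2*124 + 9
124 = 13*9 + 7
9 = 1*7 + 2
7 = 3*2 + 1
2 = 2*1 + 0
gcd(381, 638) = 1, so the inverse exists.
Back-substitute for 1:
1 = 1*7 − 3*2
  = −3*9 + 4*7
  = 4*124 − 55*9
  = −55*257 + 114*124
  = 114*381 − 169*257
  = −169*638 + 283*381
So 381⁻¹ ≡ 283 (mod 638).

283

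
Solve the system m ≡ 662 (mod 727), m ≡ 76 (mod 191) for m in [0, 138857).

15929

727⁻¹ mod 191: 727*160 ≡ 1 (mod 191), so 727⁻¹ ≡ 160.
m = 662 + 727*((76 − 662)*160 mod 191) = 662 + 727*21 = 15929.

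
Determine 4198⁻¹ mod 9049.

97

9049 = 2*4198 + 653
4198 = 6*653 + 280
653 = 2*280 + 93
280 = 3*93 + 1
93 = 93*1 + 0
gcd(4198, 9049) = 1, so the inverse exists.
Back-substitute for 1:
1 = 1*280 − 3*93
  = −3*653 + 7*280
  = 7*4198 − 45*653
  = −45*9049 + 97*4198
So 4198⁻¹ ≡ 97 (mod 9049).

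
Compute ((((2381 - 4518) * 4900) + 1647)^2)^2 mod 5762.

2381 - 4518 = -2137 ≡ 3625 (mod 5762)
3625 * 4900 = 17762500 ≡ 4016 (mod 5762)
4016 + 1647 = 5663
(5663)^2 ≡ 4039 (mod 5762)
(4039)^2 ≡ 1299 (mod 5762)

1299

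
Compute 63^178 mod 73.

27

63^1 ≡ 63 (mod 73)
63^2 ≡ 63^2 = 3969 ≡ 27 (mod 73)
63^4 ≡ 27^2 = 729 ≡ 72 (mod 73)
63^8 ≡ 72^2 = 5184 ≡ 1 (mod 73)
63^16 ≡ 1^2 = 1 (mod 73)
63^32 ≡ 1^2 = 1 (mod 73)
63^64 ≡ 1^2 = 1 (mod 73)
63^128 ≡ 1^2 = 1 (mod 73)
63^178 = 63^128 * 63^32 * 63^16 * 63^2 ≡ 1 * 1 * 1 * 27 (mod 73).
Accumulate the product:
1 * 1 = 1
1 * 1 = 1
1 * 27 = 27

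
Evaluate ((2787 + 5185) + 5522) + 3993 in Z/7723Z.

2787 + 5185 = 7972 ≡ 249 (mod 7723)
249 + 5522 = 5771
5771 + 3993 = 9764 ≡ 2041 (mod 7723)

2041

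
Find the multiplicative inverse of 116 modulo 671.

376

By the extended Euclidean algorithm:
671 = 5*116 + 91
116 = 1*91 + 25
91 = 3*25 + 16
25 = 1*16 + 9
16 = 1*9 + 7
9 = 1*7 + 2
7 = 3*2 + 1
2 = 2*1 + 0
gcd(116, 671) = 1, so the inverse exists.
Back-substitute for 1:
1 = 1*7 − 3*2
  = −3*9 + 4*7
  = 4*16 − 7*9
  = −7*25 + 11*16
  = 11*91 − 40*25
  = −40*116 + 51*91
  = 51*671 − 295*116
So 116⁻¹ ≡ −295 ≡ 376 (mod 671).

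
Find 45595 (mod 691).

45595 = 65·691 + 680, so 45595 ≡ 680 (mod 691).

680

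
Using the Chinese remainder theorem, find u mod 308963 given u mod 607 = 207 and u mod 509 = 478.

607⁻¹ mod 509: 607×348 ≡ 1 (mod 509), so 607⁻¹ ≡ 348.
u = 207 + 607×((478 − 207)×348 mod 509) = 207 + 607×143 = 87008.
Check: 87008 mod 607 = 207, 87008 mod 509 = 478. ✓

87008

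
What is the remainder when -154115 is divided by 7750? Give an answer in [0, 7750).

885

-154115 = -20·7750 + 885, so -154115 ≡ 885 (mod 7750).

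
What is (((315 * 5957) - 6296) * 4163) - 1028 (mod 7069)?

6532

315 * 5957 = 1876455 ≡ 3170 (mod 7069)
3170 - 6296 = -3126 ≡ 3943 (mod 7069)
3943 * 4163 = 16414709 ≡ 491 (mod 7069)
491 - 1028 = -537 ≡ 6532 (mod 7069)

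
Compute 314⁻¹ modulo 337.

293

Run the extended Euclidean algorithm:
337 = 1*314 + 23
314 = 13*23 + 15
23 = 1*15 + 8
15 = 1*8 + 7
8 = 1*7 + 1
7 = 7*1 + 0
gcd(314, 337) = 1, so the inverse exists.
Back-substitute for 1:
1 = 1*8 − 1*7
  = −1*15 + 2*8
  = 2*23 − 3*15
  = −3*314 + 41*23
  = 41*337 − 44*314
So 314⁻¹ ≡ −44 ≡ 293 (mod 337).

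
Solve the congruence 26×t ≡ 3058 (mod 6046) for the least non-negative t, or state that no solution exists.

gcd(26, 6046) = 2, and 2 | 3058, so solutions exist.
Divide through by 2: 13×t = 1529 (mod 3023).
13⁻¹ ≡ 2558 (mod 3023).
t ≡ 2558×1529 ≡ 2443 (mod 3023).
The smallest non-negative solution is t = 2443.

2443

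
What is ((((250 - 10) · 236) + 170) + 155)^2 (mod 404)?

1

250 - 10 = 240
240 · 236 = 56640 ≡ 80 (mod 404)
80 + 170 = 250
250 + 155 = 405 ≡ 1 (mod 404)
(1)^2 ≡ 1 (mod 404)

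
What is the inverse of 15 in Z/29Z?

2

Apply the Euclidean algorithm and back-substitute:
29 = 1·15 + 14
15 = 1·14 + 1
14 = 14·1 + 0
gcd(15, 29) = 1, so the inverse exists.
Bézout: 1 = −1·29 + 2·15.
So 15⁻¹ ≡ 2 (mod 29).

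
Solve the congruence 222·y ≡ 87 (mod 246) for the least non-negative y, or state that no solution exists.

no solution

gcd(222, 246) = 6, and 6 does not divide 87.
So the congruence has no solution.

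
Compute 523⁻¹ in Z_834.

775

By the extended Euclidean algorithm:
834 = 1×523 + 311
523 = 1×311 + 212
311 = 1×212 + 99
212 = 2×99 + 14
99 = 7×14 + 1
14 = 14×1 + 0
gcd(523, 834) = 1, so the inverse exists.
Bézout: 1 = 37×834 − 59×523.
So 523⁻¹ ≡ −59 ≡ 775 (mod 834).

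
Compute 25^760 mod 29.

24

Using repeated squaring:
760 in binary is 1011111000, i.e. 760 = 512 + 128 + 64 + 32 + 16 + 8.
25^1 ≡ 25 (mod 29)
25^2 ≡ 25^2 = 625 ≡ 16 (mod 29)
25^4 ≡ 16^2 = 256 ≡ 24 (mod 29)
25^8 ≡ 24^2 = 576 ≡ 25 (mod 29)
25^16 ≡ 25^2 = 625 ≡ 16 (mod 29)
25^32 ≡ 16^2 = 256 ≡ 24 (mod 29)
25^64 ≡ 24^2 = 576 ≡ 25 (mod 29)
25^128 ≡ 25^2 = 625 ≡ 16 (mod 29)
25^256 ≡ 16^2 = 256 ≡ 24 (mod 29)
25^512 ≡ 24^2 = 576 ≡ 25 (mod 29)
25^760 = 25^512 * 25^128 * 25^64 * 25^32 * 25^16 * 25^8 ≡ 25 * 16 * 25 * 24 * 16 * 25 (mod 29).
Accumulate the product:
25 * 16 = 400 ≡ 23
23 * 25 = 575 ≡ 24
24 * 24 = 576 ≡ 25
25 * 16 = 400 ≡ 23
23 * 25 = 575 ≡ 24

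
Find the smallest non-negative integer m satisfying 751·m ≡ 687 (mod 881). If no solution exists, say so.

381

gcd(751, 881) = 1, so a unique solution mod 881 exists.
751⁻¹ ≡ 820 (mod 881).
m ≡ 820·687 ≡ 381 (mod 881).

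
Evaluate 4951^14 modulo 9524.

Using repeated squaring:
14 in binary is 1110, i.e. 14 = 8 + 4 + 2.
4951^1 ≡ 4951 (mod 9524)
4951^2 ≡ 4951^2 = 24512401 ≡ 7149 (mod 9524)
4951^4 ≡ 7149^2 = 51108201 ≡ 2417 (mod 9524)
4951^8 ≡ 2417^2 = 5841889 ≡ 3677 (mod 9524)
4951^14 = 4951^8 × 4951^4 × 4951^2 ≡ 3677 × 2417 × 7149 (mod 9524).
Accumulate the product:
3677 × 2417 = 8887309 ≡ 1417
1417 × 7149 = 10130133 ≡ 6121

6121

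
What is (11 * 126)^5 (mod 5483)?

11 * 126 = 1386
(1386)^5 ≡ 3513 (mod 5483)

3513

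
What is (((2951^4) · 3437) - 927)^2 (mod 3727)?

2016

(2951)^4 ≡ 609 (mod 3727)
609 · 3437 = 2093133 ≡ 2286 (mod 3727)
2286 - 927 = 1359
(1359)^2 ≡ 2016 (mod 3727)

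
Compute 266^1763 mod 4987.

2657

266^1 ≡ 266 (mod 4987)
266^2 ≡ 266^2 = 70756 ≡ 938 (mod 4987)
266^4 ≡ 938^2 = 879844 ≡ 2132 (mod 4987)
266^8 ≡ 2132^2 = 4545424 ≡ 2267 (mod 4987)
266^16 ≡ 2267^2 = 5139289 ≡ 2679 (mod 4987)
266^32 ≡ 2679^2 = 7177041 ≡ 748 (mod 4987)
266^64 ≡ 748^2 = 559504 ≡ 960 (mod 4987)
266^128 ≡ 960^2 = 921600 ≡ 3992 (mod 4987)
266^256 ≡ 3992^2 = 15936064 ≡ 2599 (mod 4987)
266^512 ≡ 2599^2 = 6754801 ≡ 2403 (mod 4987)
266^1024 ≡ 2403^2 = 5774409 ≡ 4450 (mod 4987)
266^1763 = 266^1024 · 266^512 · 266^128 · 266^64 · 266^32 · 266^2 · 266^1 ≡ 4450 · 2403 · 3992 · 960 · 748 · 938 · 266 (mod 4987).
Accumulate the product:
4450 · 2403 = 10693350 ≡ 1222
1222 · 3992 = 4878224 ≡ 938
938 · 960 = 900480 ≡ 2820
2820 · 748 = 2109360 ≡ 4846
4846 · 938 = 4545548 ≡ 2391
2391 · 266 = 636006 ≡ 2657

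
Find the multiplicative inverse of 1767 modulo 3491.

3491 = 1*1767 + 1724
1767 = 1*1724 + 43
1724 = 40*43 + 4
43 = 10*4 + 3
4 = 1*3 + 1
3 = 3*1 + 0
gcd(1767, 3491) = 1, so the inverse exists.
Back-substitute for 1:
1 = 1*4 − 1*3
  = −1*43 + 11*4
  = 11*1724 − 441*43
  = −441*1767 + 452*1724
  = 452*3491 − 893*1767
So 1767⁻¹ ≡ −893 ≡ 2598 (mod 3491).

2598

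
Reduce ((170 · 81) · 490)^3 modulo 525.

170 · 81 = 13770 ≡ 120 (mod 525)
120 · 490 = 58800 ≡ 0 (mod 525)
(0)^3 ≡ 0 (mod 525)

0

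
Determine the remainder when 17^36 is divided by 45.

By square-and-multiply:
17^1 ≡ 17 (mod 45)
17^2 ≡ 17^2 = 289 ≡ 19 (mod 45)
17^4 ≡ 19^2 = 361 ≡ 1 (mod 45)
17^8 ≡ 1^2 = 1 (mod 45)
17^16 ≡ 1^2 = 1 (mod 45)
17^32 ≡ 1^2 = 1 (mod 45)
17^36 = 17^32 * 17^4 ≡ 1 * 1 (mod 45).
1 * 1 = 1 ≡ 1 (mod 45).

1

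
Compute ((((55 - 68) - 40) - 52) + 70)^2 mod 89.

55 - 68 = -13 ≡ 76 (mod 89)
76 - 40 = 36
36 - 52 = -16 ≡ 73 (mod 89)
73 + 70 = 143 ≡ 54 (mod 89)
(54)^2 ≡ 68 (mod 89)

68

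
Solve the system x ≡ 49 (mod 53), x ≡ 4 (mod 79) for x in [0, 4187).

53⁻¹ mod 79: 53*3 ≡ 1 (mod 79), so 53⁻¹ ≡ 3.
x = 49 + 53*((4 − 49)*3 mod 79) = 49 + 53*23 = 1268.
Check: 1268 mod 53 = 49, 1268 mod 79 = 4. ✓

1268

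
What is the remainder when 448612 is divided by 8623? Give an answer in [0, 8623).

448612 = 52·8623 + 216, so 448612 ≡ 216 (mod 8623).

216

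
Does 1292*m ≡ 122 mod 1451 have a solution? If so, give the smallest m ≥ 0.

gcd(1292, 1451) = 1, so a unique solution mod 1451 exists.
1292⁻¹ ≡ 73 (mod 1451).
m ≡ 73*122 ≡ 200 (mod 1451).

200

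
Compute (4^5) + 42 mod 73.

(4)^5 ≡ 2 (mod 73)
2 + 42 = 44

44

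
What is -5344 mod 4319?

3294

-5344 = -2*4319 + 3294, so -5344 ≡ 3294 (mod 4319).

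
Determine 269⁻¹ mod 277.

277 = 1·269 + 8
269 = 33·8 + 5
8 = 1·5 + 3
5 = 1·3 + 2
3 = 1·2 + 1
2 = 2·1 + 0
gcd(269, 277) = 1, so the inverse exists.
Back-substitute for 1:
1 = 1·3 − 1·2
  = −1·5 + 2·3
  = 2·8 − 3·5
  = −3·269 + 101·8
  = 101·277 − 104·269
So 269⁻¹ ≡ −104 ≡ 173 (mod 277).

173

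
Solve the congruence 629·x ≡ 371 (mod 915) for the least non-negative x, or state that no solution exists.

469

gcd(629, 915) = 1, so a unique solution mod 915 exists.
629⁻¹ ≡ 899 (mod 915).
x ≡ 899·371 ≡ 469 (mod 915).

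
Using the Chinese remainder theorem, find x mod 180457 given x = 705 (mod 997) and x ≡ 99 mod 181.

139288

997⁻¹ mod 181: 997×61 ≡ 1 (mod 181), so 997⁻¹ ≡ 61.
x = 705 + 997×((99 − 705)×61 mod 181) = 705 + 997×139 = 139288.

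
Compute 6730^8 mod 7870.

Compute successive squares:
6730^1 ≡ 6730 (mod 7870)
6730^2 ≡ 6730^2 = 45292900 ≡ 1050 (mod 7870)
6730^4 ≡ 1050^2 = 1102500 ≡ 700 (mod 7870)
6730^8 ≡ 700^2 = 490000 ≡ 2060 (mod 7870)
So 6730^8 ≡ 2060 (mod 7870).

2060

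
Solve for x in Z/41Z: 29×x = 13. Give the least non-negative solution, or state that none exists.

16

gcd(29, 41) = 1, so a unique solution mod 41 exists.
29⁻¹ ≡ 17 (mod 41).
x ≡ 17×13 ≡ 16 (mod 41).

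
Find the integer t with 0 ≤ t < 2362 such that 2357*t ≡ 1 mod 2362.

Run the extended Euclidean algorithm:
2362 = 1·2357 + 5
2357 = 471·5 + 2
5 = 2·2 + 1
2 = 2·1 + 0
gcd(2357, 2362) = 1, so the inverse exists.
Back-substitute for 1:
1 = 1·5 − 2·2
  = −2·2357 + 943·5
  = 943·2362 − 945·2357
So 2357⁻¹ ≡ −945 ≡ 1417 (mod 2362).

1417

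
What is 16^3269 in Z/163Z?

15

3269 in binary is 110011000101, i.e. 3269 = 2048 + 1024 + 128 + 64 + 4 + 1.
16^1 ≡ 16 (mod 163)
16^2 ≡ 16^2 = 256 ≡ 93 (mod 163)
16^4 ≡ 93^2 = 8649 ≡ 10 (mod 163)
16^8 ≡ 10^2 = 100 (mod 163)
16^16 ≡ 100^2 = 10000 ≡ 57 (mod 163)
16^32 ≡ 57^2 = 3249 ≡ 152 (mod 163)
16^64 ≡ 152^2 = 23104 ≡ 121 (mod 163)
16^128 ≡ 121^2 = 14641 ≡ 134 (mod 163)
16^256 ≡ 134^2 = 17956 ≡ 26 (mod 163)
16^512 ≡ 26^2 = 676 ≡ 24 (mod 163)
16^1024 ≡ 24^2 = 576 ≡ 87 (mod 163)
16^2048 ≡ 87^2 = 7569 ≡ 71 (mod 163)
16^3269 = 16^2048 × 16^1024 × 16^128 × 16^64 × 16^4 × 16^1 ≡ 71 × 87 × 134 × 121 × 10 × 16 (mod 163).
Accumulate the product:
71 × 87 = 6177 ≡ 146
146 × 134 = 19564 ≡ 4
4 × 121 = 484 ≡ 158
158 × 10 = 1580 ≡ 113
113 × 16 = 1808 ≡ 15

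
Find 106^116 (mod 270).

256

106^1 ≡ 106 (mod 270)
106^2 ≡ 106^2 = 11236 ≡ 166 (mod 270)
106^4 ≡ 166^2 = 27556 ≡ 16 (mod 270)
106^8 ≡ 16^2 = 256 (mod 270)
106^16 ≡ 256^2 = 65536 ≡ 196 (mod 270)
106^32 ≡ 196^2 = 38416 ≡ 76 (mod 270)
106^64 ≡ 76^2 = 5776 ≡ 106 (mod 270)
106^116 = 106^64 * 106^32 * 106^16 * 106^4 ≡ 106 * 76 * 196 * 16 (mod 270).
Accumulate the product:
106 * 76 = 8056 ≡ 226
226 * 196 = 44296 ≡ 16
16 * 16 = 256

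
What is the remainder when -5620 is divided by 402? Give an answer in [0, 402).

8

-5620 = -14·402 + 8, so -5620 ≡ 8 (mod 402).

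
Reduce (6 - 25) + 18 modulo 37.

6 - 25 = -19 ≡ 18 (mod 37)
18 + 18 = 36

36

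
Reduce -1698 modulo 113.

-1698 = -16*113 + 110, so -1698 ≡ 110 (mod 113).

110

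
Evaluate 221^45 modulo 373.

By square-and-multiply:
45 in binary is 101101, i.e. 45 = 32 + 8 + 4 + 1.
221^1 ≡ 221 (mod 373)
221^2 ≡ 221^2 = 48841 ≡ 351 (mod 373)
221^4 ≡ 351^2 = 123201 ≡ 111 (mod 373)
221^8 ≡ 111^2 = 12321 ≡ 12 (mod 373)
221^16 ≡ 12^2 = 144 (mod 373)
221^32 ≡ 144^2 = 20736 ≡ 221 (mod 373)
221^45 = 221^32 * 221^8 * 221^4 * 221^1 ≡ 221 * 12 * 111 * 221 (mod 373).
Accumulate the product:
221 * 12 = 2652 ≡ 41
41 * 111 = 4551 ≡ 75
75 * 221 = 16575 ≡ 163

163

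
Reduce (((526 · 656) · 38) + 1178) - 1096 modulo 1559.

526 · 656 = 345056 ≡ 517 (mod 1559)
517 · 38 = 19646 ≡ 938 (mod 1559)
938 + 1178 = 2116 ≡ 557 (mod 1559)
557 - 1096 = -539 ≡ 1020 (mod 1559)

1020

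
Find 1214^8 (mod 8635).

Using repeated squaring:
1214^1 ≡ 1214 (mod 8635)
1214^2 ≡ 1214^2 = 1473796 ≡ 5846 (mod 8635)
1214^4 ≡ 5846^2 = 34175716 ≡ 7021 (mod 8635)
1214^8 ≡ 7021^2 = 49294441 ≡ 5861 (mod 8635)
So 1214^8 ≡ 5861 (mod 8635).

5861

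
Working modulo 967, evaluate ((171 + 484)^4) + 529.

422

171 + 484 = 655
(655)^4 ≡ 860 (mod 967)
860 + 529 = 1389 ≡ 422 (mod 967)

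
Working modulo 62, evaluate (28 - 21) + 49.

28 - 21 = 7
7 + 49 = 56

56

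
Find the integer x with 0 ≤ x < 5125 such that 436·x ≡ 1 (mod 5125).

5125 = 11*436 + 329
436 = 1*329 + 107
329 = 3*107 + 8
107 = 13*8 + 3
8 = 2*3 + 2
3 = 1*2 + 1
2 = 2*1 + 0
gcd(436, 5125) = 1, so the inverse exists.
Bézout: 1 = −163*5125 + 1916*436.
So 436⁻¹ ≡ 1916 (mod 5125).

1916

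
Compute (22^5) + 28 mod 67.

20

(22)^5 ≡ 59 (mod 67)
59 + 28 = 87 ≡ 20 (mod 67)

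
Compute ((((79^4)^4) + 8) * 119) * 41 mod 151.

108

(79)^4 ≡ 84 (mod 151)
(84)^4 ≡ 20 (mod 151)
20 + 8 = 28
28 * 119 = 3332 ≡ 10 (mod 151)
10 * 41 = 410 ≡ 108 (mod 151)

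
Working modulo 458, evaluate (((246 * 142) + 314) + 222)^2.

42

246 * 142 = 34932 ≡ 124 (mod 458)
124 + 314 = 438
438 + 222 = 660 ≡ 202 (mod 458)
(202)^2 ≡ 42 (mod 458)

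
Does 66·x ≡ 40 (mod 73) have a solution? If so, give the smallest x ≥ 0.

36

gcd(66, 73) = 1, so a unique solution mod 73 exists.
66⁻¹ ≡ 52 (mod 73).
x ≡ 52·40 ≡ 36 (mod 73).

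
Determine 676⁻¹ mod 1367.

Run the extended Euclidean algorithm:
1367 = 2*676 + 15
676 = 45*15 + 1
15 = 15*1 + 0
gcd(676, 1367) = 1, so the inverse exists.
Bézout: 1 = −45*1367 + 91*676.
So 676⁻¹ ≡ 91 (mod 1367).

91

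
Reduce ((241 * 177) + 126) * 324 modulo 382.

58

241 * 177 = 42657 ≡ 255 (mod 382)
255 + 126 = 381
381 * 324 = 123444 ≡ 58 (mod 382)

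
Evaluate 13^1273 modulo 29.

1273 in binary is 10011111001, i.e. 1273 = 1024 + 128 + 64 + 32 + 16 + 8 + 1.
13^1 ≡ 13 (mod 29)
13^2 ≡ 13^2 = 169 ≡ 24 (mod 29)
13^4 ≡ 24^2 = 576 ≡ 25 (mod 29)
13^8 ≡ 25^2 = 625 ≡ 16 (mod 29)
13^16 ≡ 16^2 = 256 ≡ 24 (mod 29)
13^32 ≡ 24^2 = 576 ≡ 25 (mod 29)
13^64 ≡ 25^2 = 625 ≡ 16 (mod 29)
13^128 ≡ 16^2 = 256 ≡ 24 (mod 29)
13^256 ≡ 24^2 = 576 ≡ 25 (mod 29)
13^512 ≡ 25^2 = 625 ≡ 16 (mod 29)
13^1024 ≡ 16^2 = 256 ≡ 24 (mod 29)
13^1273 = 13^1024 × 13^128 × 13^64 × 13^32 × 13^16 × 13^8 × 13^1 ≡ 24 × 24 × 16 × 25 × 24 × 16 × 13 (mod 29).
Accumulate the product:
24 × 24 = 576 ≡ 25
25 × 16 = 400 ≡ 23
23 × 25 = 575 ≡ 24
24 × 24 = 576 ≡ 25
25 × 16 = 400 ≡ 23
23 × 13 = 299 ≡ 9

9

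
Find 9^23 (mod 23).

23 in binary is 10111, i.e. 23 = 16 + 4 + 2 + 1.
9^1 ≡ 9 (mod 23)
9^2 ≡ 9^2 = 81 ≡ 12 (mod 23)
9^4 ≡ 12^2 = 144 ≡ 6 (mod 23)
9^8 ≡ 6^2 = 36 ≡ 13 (mod 23)
9^16 ≡ 13^2 = 169 ≡ 8 (mod 23)
9^23 = 9^16 · 9^4 · 9^2 · 9^1 ≡ 8 · 6 · 12 · 9 (mod 23).
Accumulate the product:
8 · 6 = 48 ≡ 2
2 · 12 = 24 ≡ 1
1 · 9 = 9

9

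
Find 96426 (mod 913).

561

96426 = 105×913 + 561, so 96426 ≡ 561 (mod 913).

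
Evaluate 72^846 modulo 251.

72^1 ≡ 72 (mod 251)
72^2 ≡ 72^2 = 5184 ≡ 164 (mod 251)
72^4 ≡ 164^2 = 26896 ≡ 39 (mod 251)
72^8 ≡ 39^2 = 1521 ≡ 15 (mod 251)
72^16 ≡ 15^2 = 225 (mod 251)
72^32 ≡ 225^2 = 50625 ≡ 174 (mod 251)
72^64 ≡ 174^2 = 30276 ≡ 156 (mod 251)
72^128 ≡ 156^2 = 24336 ≡ 240 (mod 251)
72^256 ≡ 240^2 = 57600 ≡ 121 (mod 251)
72^512 ≡ 121^2 = 14641 ≡ 83 (mod 251)
72^846 = 72^512 × 72^256 × 72^64 × 72^8 × 72^4 × 72^2 ≡ 83 × 121 × 156 × 15 × 39 × 164 (mod 251).
Accumulate the product:
83 × 121 = 10043 ≡ 3
3 × 156 = 468 ≡ 217
217 × 15 = 3255 ≡ 243
243 × 39 = 9477 ≡ 190
190 × 164 = 31160 ≡ 36

36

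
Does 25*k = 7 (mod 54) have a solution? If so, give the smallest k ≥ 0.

37

gcd(25, 54) = 1, so a unique solution mod 54 exists.
25⁻¹ ≡ 13 (mod 54).
k ≡ 13*7 ≡ 37 (mod 54).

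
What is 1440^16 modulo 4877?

336

1440^1 ≡ 1440 (mod 4877)
1440^2 ≡ 1440^2 = 2073600 ≡ 875 (mod 4877)
1440^4 ≡ 875^2 = 765625 ≡ 4813 (mod 4877)
1440^8 ≡ 4813^2 = 23164969 ≡ 4096 (mod 4877)
1440^16 ≡ 4096^2 = 16777216 ≡ 336 (mod 4877)
So 1440^16 ≡ 336 (mod 4877).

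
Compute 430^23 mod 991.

Compute successive squares:
23 in binary is 10111, i.e. 23 = 16 + 4 + 2 + 1.
430^1 ≡ 430 (mod 991)
430^2 ≡ 430^2 = 184900 ≡ 574 (mod 991)
430^4 ≡ 574^2 = 329476 ≡ 464 (mod 991)
430^8 ≡ 464^2 = 215296 ≡ 249 (mod 991)
430^16 ≡ 249^2 = 62001 ≡ 559 (mod 991)
430^23 = 430^16 × 430^4 × 430^2 × 430^1 ≡ 559 × 464 × 574 × 430 (mod 991).
Accumulate the product:
559 × 464 = 259376 ≡ 725
725 × 574 = 416150 ≡ 921
921 × 430 = 396030 ≡ 621

621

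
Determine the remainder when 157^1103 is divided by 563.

6

Using repeated squaring:
1103 in binary is 10001001111, i.e. 1103 = 1024 + 64 + 8 + 4 + 2 + 1.
157^1 ≡ 157 (mod 563)
157^2 ≡ 157^2 = 24649 ≡ 440 (mod 563)
157^4 ≡ 440^2 = 193600 ≡ 491 (mod 563)
157^8 ≡ 491^2 = 241081 ≡ 117 (mod 563)
157^16 ≡ 117^2 = 13689 ≡ 177 (mod 563)
157^32 ≡ 177^2 = 31329 ≡ 364 (mod 563)
157^64 ≡ 364^2 = 132496 ≡ 191 (mod 563)
157^128 ≡ 191^2 = 36481 ≡ 449 (mod 563)
157^256 ≡ 449^2 = 201601 ≡ 47 (mod 563)
157^512 ≡ 47^2 = 2209 ≡ 520 (mod 563)
157^1024 ≡ 520^2 = 270400 ≡ 160 (mod 563)
157^1103 = 157^1024 * 157^64 * 157^8 * 157^4 * 157^2 * 157^1 ≡ 160 * 191 * 117 * 491 * 440 * 157 (mod 563).
Accumulate the product:
160 * 191 = 30560 ≡ 158
158 * 117 = 18486 ≡ 470
470 * 491 = 230770 ≡ 503
503 * 440 = 221320 ≡ 61
61 * 157 = 9577 ≡ 6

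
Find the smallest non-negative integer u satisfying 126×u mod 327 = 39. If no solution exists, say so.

gcd(126, 327) = 3, and 3 | 39, so solutions exist.
Divide through by 3: 42×u ≡ 13 (mod 109).
42⁻¹ ≡ 13 (mod 109).
u ≡ 13×13 ≡ 60 (mod 109).
The smallest non-negative solution is u = 60.

60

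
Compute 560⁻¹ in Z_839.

By the extended Euclidean algorithm:
839 = 1×560 + 279
560 = 2×279 + 2
279 = 139×2 + 1
2 = 2×1 + 0
gcd(560, 839) = 1, so the inverse exists.
Back-substitute for 1:
1 = 1×279 − 139×2
  = −139×560 + 279×279
  = 279×839 − 418×560
So 560⁻¹ ≡ −418 ≡ 421 (mod 839).

421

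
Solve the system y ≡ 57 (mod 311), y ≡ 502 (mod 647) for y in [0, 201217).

311⁻¹ mod 647: 311·414 ≡ 1 (mod 647), so 311⁻¹ ≡ 414.
y = 57 + 311·((502 − 57)·414 mod 647) = 57 + 311·482 = 149959.

149959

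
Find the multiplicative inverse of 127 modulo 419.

33

419 = 3·127 + 38
127 = 3·38 + 13
38 = 2·13 + 12
13 = 1·12 + 1
12 = 12·1 + 0
gcd(127, 419) = 1, so the inverse exists.
Bézout: 1 = −10·419 + 33·127.
So 127⁻¹ ≡ 33 (mod 419).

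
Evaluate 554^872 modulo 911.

720

872 in binary is 1101101000, i.e. 872 = 512 + 256 + 64 + 32 + 8.
554^1 ≡ 554 (mod 911)
554^2 ≡ 554^2 = 306916 ≡ 820 (mod 911)
554^4 ≡ 820^2 = 672400 ≡ 82 (mod 911)
554^8 ≡ 82^2 = 6724 ≡ 347 (mod 911)
554^16 ≡ 347^2 = 120409 ≡ 157 (mod 911)
554^32 ≡ 157^2 = 24649 ≡ 52 (mod 911)
554^64 ≡ 52^2 = 2704 ≡ 882 (mod 911)
554^128 ≡ 882^2 = 777924 ≡ 841 (mod 911)
554^256 ≡ 841^2 = 707281 ≡ 345 (mod 911)
554^512 ≡ 345^2 = 119025 ≡ 595 (mod 911)
554^872 = 554^512 · 554^256 · 554^64 · 554^32 · 554^8 ≡ 595 · 345 · 882 · 52 · 347 (mod 911).
Accumulate the product:
595 · 345 = 205275 ≡ 300
300 · 882 = 264600 ≡ 410
410 · 52 = 21320 ≡ 367
367 · 347 = 127349 ≡ 720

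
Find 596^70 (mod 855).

691

By square-and-multiply:
70 in binary is 1000110, i.e. 70 = 64 + 4 + 2.
596^1 ≡ 596 (mod 855)
596^2 ≡ 596^2 = 355216 ≡ 391 (mod 855)
596^4 ≡ 391^2 = 152881 ≡ 691 (mod 855)
596^8 ≡ 691^2 = 477481 ≡ 391 (mod 855)
596^16 ≡ 391^2 = 152881 ≡ 691 (mod 855)
596^32 ≡ 691^2 = 477481 ≡ 391 (mod 855)
596^64 ≡ 391^2 = 152881 ≡ 691 (mod 855)
596^70 = 596^64 * 596^4 * 596^2 ≡ 691 * 691 * 391 (mod 855).
Accumulate the product:
691 * 691 = 477481 ≡ 391
391 * 391 = 152881 ≡ 691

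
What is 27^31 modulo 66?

27

Using repeated squaring:
27^1 ≡ 27 (mod 66)
27^2 ≡ 27^2 = 729 ≡ 3 (mod 66)
27^4 ≡ 3^2 = 9 (mod 66)
27^8 ≡ 9^2 = 81 ≡ 15 (mod 66)
27^16 ≡ 15^2 = 225 ≡ 27 (mod 66)
27^31 = 27^16 * 27^8 * 27^4 * 27^2 * 27^1 ≡ 27 * 15 * 9 * 3 * 27 (mod 66).
Accumulate the product:
27 * 15 = 405 ≡ 9
9 * 9 = 81 ≡ 15
15 * 3 = 45
45 * 27 = 1215 ≡ 27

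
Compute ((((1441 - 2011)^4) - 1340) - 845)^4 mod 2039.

1441 - 2011 = -570 ≡ 1469 (mod 2039)
(1469)^4 ≡ 1280 (mod 2039)
1280 - 1340 = -60 ≡ 1979 (mod 2039)
1979 - 845 = 1134
(1134)^4 ≡ 258 (mod 2039)

258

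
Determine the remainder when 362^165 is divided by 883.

By square-and-multiply:
165 in binary is 10100101, i.e. 165 = 128 + 32 + 4 + 1.
362^1 ≡ 362 (mod 883)
362^2 ≡ 362^2 = 131044 ≡ 360 (mod 883)
362^4 ≡ 360^2 = 129600 ≡ 682 (mod 883)
362^8 ≡ 682^2 = 465124 ≡ 666 (mod 883)
362^16 ≡ 666^2 = 443556 ≡ 290 (mod 883)
362^32 ≡ 290^2 = 84100 ≡ 215 (mod 883)
362^64 ≡ 215^2 = 46225 ≡ 309 (mod 883)
362^128 ≡ 309^2 = 95481 ≡ 117 (mod 883)
362^165 = 362^128 × 362^32 × 362^4 × 362^1 ≡ 117 × 215 × 682 × 362 (mod 883).
Accumulate the product:
117 × 215 = 25155 ≡ 431
431 × 682 = 293942 ≡ 786
786 × 362 = 284532 ≡ 206

206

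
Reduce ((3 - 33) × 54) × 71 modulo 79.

3 - 33 = -30 ≡ 49 (mod 79)
49 × 54 = 2646 ≡ 39 (mod 79)
39 × 71 = 2769 ≡ 4 (mod 79)

4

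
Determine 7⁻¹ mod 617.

617 = 88·7 + 1
7 = 7·1 + 0
gcd(7, 617) = 1, so the inverse exists.
Bézout: 1 = 1·617 − 88·7.
So 7⁻¹ ≡ −88 ≡ 529 (mod 617).

529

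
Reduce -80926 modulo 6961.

-80926 = -12*6961 + 2606, so -80926 ≡ 2606 (mod 6961).

2606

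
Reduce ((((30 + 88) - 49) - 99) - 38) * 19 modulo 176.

30 + 88 = 118
118 - 49 = 69
69 - 99 = -30 ≡ 146 (mod 176)
146 - 38 = 108
108 * 19 = 2052 ≡ 116 (mod 176)

116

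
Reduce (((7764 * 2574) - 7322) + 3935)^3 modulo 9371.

7764 * 2574 = 19984536 ≡ 5564 (mod 9371)
5564 - 7322 = -1758 ≡ 7613 (mod 9371)
7613 + 3935 = 11548 ≡ 2177 (mod 9371)
(2177)^3 ≡ 1378 (mod 9371)

1378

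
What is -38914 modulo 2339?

-38914 = -17*2339 + 849, so -38914 ≡ 849 (mod 2339).

849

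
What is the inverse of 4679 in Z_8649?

Apply the Euclidean algorithm and back-substitute:
8649 = 1×4679 + 3970
4679 = 1×3970 + 709
3970 = 5×709 + 425
709 = 1×425 + 284
425 = 1×284 + 141
284 = 2×141 + 2
141 = 70×2 + 1
2 = 2×1 + 0
gcd(4679, 8649) = 1, so the inverse exists.
Bézout: 1 = 2323×8649 − 4294×4679.
So 4679⁻¹ ≡ −4294 ≡ 4355 (mod 8649).

4355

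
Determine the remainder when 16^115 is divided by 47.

1

16^1 ≡ 16 (mod 47)
16^2 ≡ 16^2 = 256 ≡ 21 (mod 47)
16^4 ≡ 21^2 = 441 ≡ 18 (mod 47)
16^8 ≡ 18^2 = 324 ≡ 42 (mod 47)
16^16 ≡ 42^2 = 1764 ≡ 25 (mod 47)
16^32 ≡ 25^2 = 625 ≡ 14 (mod 47)
16^64 ≡ 14^2 = 196 ≡ 8 (mod 47)
16^115 = 16^64 * 16^32 * 16^16 * 16^2 * 16^1 ≡ 8 * 14 * 25 * 21 * 16 (mod 47).
Accumulate the product:
8 * 14 = 112 ≡ 18
18 * 25 = 450 ≡ 27
27 * 21 = 567 ≡ 3
3 * 16 = 48 ≡ 1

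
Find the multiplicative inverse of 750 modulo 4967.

4967 = 6·750 + 467
750 = 1·467 + 283
467 = 1·283 + 184
283 = 1·184 + 99
184 = 1·99 + 85
99 = 1·85 + 14
85 = 6·14 + 1
14 = 14·1 + 0
gcd(750, 4967) = 1, so the inverse exists.
Back-substitute for 1:
1 = 1·85 − 6·14
  = −6·99 + 7·85
  = 7·184 − 13·99
  = −13·283 + 20·184
  = 20·467 − 33·283
  = −33·750 + 53·467
  = 53·4967 − 351·750
So 750⁻¹ ≡ −351 ≡ 4616 (mod 4967).

4616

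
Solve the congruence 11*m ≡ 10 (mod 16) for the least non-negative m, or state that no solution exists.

14

gcd(11, 16) = 1, so a unique solution mod 16 exists.
11⁻¹ ≡ 3 (mod 16).
m ≡ 3*10 ≡ 14 (mod 16).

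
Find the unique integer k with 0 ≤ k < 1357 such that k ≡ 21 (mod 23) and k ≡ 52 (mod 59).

642

23⁻¹ mod 59: 23*18 ≡ 1 (mod 59), so 23⁻¹ ≡ 18.
k = 21 + 23*((52 − 21)*18 mod 59) = 21 + 23*27 = 642.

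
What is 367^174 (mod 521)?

438

Compute successive squares:
174 in binary is 10101110, i.e. 174 = 128 + 32 + 8 + 4 + 2.
367^1 ≡ 367 (mod 521)
367^2 ≡ 367^2 = 134689 ≡ 271 (mod 521)
367^4 ≡ 271^2 = 73441 ≡ 501 (mod 521)
367^8 ≡ 501^2 = 251001 ≡ 400 (mod 521)
367^16 ≡ 400^2 = 160000 ≡ 53 (mod 521)
367^32 ≡ 53^2 = 2809 ≡ 204 (mod 521)
367^64 ≡ 204^2 = 41616 ≡ 457 (mod 521)
367^128 ≡ 457^2 = 208849 ≡ 449 (mod 521)
367^174 = 367^128 * 367^32 * 367^8 * 367^4 * 367^2 ≡ 449 * 204 * 400 * 501 * 271 (mod 521).
Accumulate the product:
449 * 204 = 91596 ≡ 421
421 * 400 = 168400 ≡ 117
117 * 501 = 58617 ≡ 265
265 * 271 = 71815 ≡ 438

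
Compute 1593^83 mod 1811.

955

83 in binary is 1010011, i.e. 83 = 64 + 16 + 2 + 1.
1593^1 ≡ 1593 (mod 1811)
1593^2 ≡ 1593^2 = 2537649 ≡ 438 (mod 1811)
1593^4 ≡ 438^2 = 191844 ≡ 1689 (mod 1811)
1593^8 ≡ 1689^2 = 2852721 ≡ 396 (mod 1811)
1593^16 ≡ 396^2 = 156816 ≡ 1070 (mod 1811)
1593^32 ≡ 1070^2 = 1144900 ≡ 348 (mod 1811)
1593^64 ≡ 348^2 = 121104 ≡ 1578 (mod 1811)
1593^83 = 1593^64 × 1593^16 × 1593^2 × 1593^1 ≡ 1578 × 1070 × 438 × 1593 (mod 1811).
Accumulate the product:
1578 × 1070 = 1688460 ≡ 608
608 × 438 = 266304 ≡ 87
87 × 1593 = 138591 ≡ 955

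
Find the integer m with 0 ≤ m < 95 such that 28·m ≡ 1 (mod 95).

95 = 3*28 + 11
28 = 2*11 + 6
11 = 1*6 + 5
6 = 1*5 + 1
5 = 5*1 + 0
gcd(28, 95) = 1, so the inverse exists.
Bézout: 1 = −5*95 + 17*28.
So 28⁻¹ ≡ 17 (mod 95).

17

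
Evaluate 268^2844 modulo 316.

2844 in binary is 101100011100, i.e. 2844 = 2048 + 512 + 256 + 16 + 8 + 4.
268^1 ≡ 268 (mod 316)
268^2 ≡ 268^2 = 71824 ≡ 92 (mod 316)
268^4 ≡ 92^2 = 8464 ≡ 248 (mod 316)
268^8 ≡ 248^2 = 61504 ≡ 200 (mod 316)
268^16 ≡ 200^2 = 40000 ≡ 184 (mod 316)
268^32 ≡ 184^2 = 33856 ≡ 44 (mod 316)
268^64 ≡ 44^2 = 1936 ≡ 40 (mod 316)
268^128 ≡ 40^2 = 1600 ≡ 20 (mod 316)
268^256 ≡ 20^2 = 400 ≡ 84 (mod 316)
268^512 ≡ 84^2 = 7056 ≡ 104 (mod 316)
268^1024 ≡ 104^2 = 10816 ≡ 72 (mod 316)
268^2048 ≡ 72^2 = 5184 ≡ 128 (mod 316)
268^2844 = 268^2048 · 268^512 · 268^256 · 268^16 · 268^8 · 268^4 ≡ 128 · 104 · 84 · 184 · 200 · 248 (mod 316).
Accumulate the product:
128 · 104 = 13312 ≡ 40
40 · 84 = 3360 ≡ 200
200 · 184 = 36800 ≡ 144
144 · 200 = 28800 ≡ 44
44 · 248 = 10912 ≡ 168

168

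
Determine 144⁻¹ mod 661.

381

Apply the Euclidean algorithm and back-substitute:
661 = 4·144 + 85
144 = 1·85 + 59
85 = 1·59 + 26
59 = 2·26 + 7
26 = 3·7 + 5
7 = 1·5 + 2
5 = 2·2 + 1
2 = 2·1 + 0
gcd(144, 661) = 1, so the inverse exists.
Back-substitute for 1:
1 = 1·5 − 2·2
  = −2·7 + 3·5
  = 3·26 − 11·7
  = −11·59 + 25·26
  = 25·85 − 36·59
  = −36·144 + 61·85
  = 61·661 − 280·144
So 144⁻¹ ≡ −280 ≡ 381 (mod 661).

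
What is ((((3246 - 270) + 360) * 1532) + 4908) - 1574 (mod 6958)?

6914

3246 - 270 = 2976
2976 + 360 = 3336
3336 * 1532 = 5110752 ≡ 3580 (mod 6958)
3580 + 4908 = 8488 ≡ 1530 (mod 6958)
1530 - 1574 = -44 ≡ 6914 (mod 6958)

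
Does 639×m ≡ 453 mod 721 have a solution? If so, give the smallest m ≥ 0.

gcd(639, 721) = 1, so a unique solution mod 721 exists.
639⁻¹ ≡ 466 (mod 721).
m ≡ 466×453 ≡ 566 (mod 721).

566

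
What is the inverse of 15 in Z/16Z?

15

By the extended Euclidean algorithm:
16 = 1*15 + 1
15 = 15*1 + 0
gcd(15, 16) = 1, so the inverse exists.
Back-substitute for 1:
1 = 1*16 − 1*15
So 15⁻¹ ≡ −1 ≡ 15 (mod 16).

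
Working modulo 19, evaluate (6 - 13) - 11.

1

6 - 13 = -7 ≡ 12 (mod 19)
12 - 11 = 1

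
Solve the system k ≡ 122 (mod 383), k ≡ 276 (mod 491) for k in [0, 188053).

383⁻¹ mod 491: 383·50 ≡ 1 (mod 491), so 383⁻¹ ≡ 50.
k = 122 + 383·((276 − 122)·50 mod 491) = 122 + 383·335 = 128427.
Check: 128427 mod 383 = 122, 128427 mod 491 = 276. ✓

128427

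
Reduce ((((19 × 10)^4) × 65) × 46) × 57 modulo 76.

0

19 × 10 = 190 ≡ 38 (mod 76)
(38)^4 ≡ 0 (mod 76)
0 × 65 = 0
0 × 46 = 0
0 × 57 = 0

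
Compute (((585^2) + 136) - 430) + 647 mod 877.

(585)^2 ≡ 195 (mod 877)
195 + 136 = 331
331 - 430 = -99 ≡ 778 (mod 877)
778 + 647 = 1425 ≡ 548 (mod 877)

548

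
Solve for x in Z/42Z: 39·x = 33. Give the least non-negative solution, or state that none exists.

3

gcd(39, 42) = 3, and 3 | 33, so solutions exist.
Divide through by 3: 13·x ≡ 11 (mod 14).
13⁻¹ ≡ 13 (mod 14).
x ≡ 13·11 ≡ 3 (mod 14).
The smallest non-negative solution is x = 3.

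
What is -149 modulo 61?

-149 = -3·61 + 34, so -149 ≡ 34 (mod 61).

34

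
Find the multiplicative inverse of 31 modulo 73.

73 = 2*31 + 11
31 = 2*11 + 9
11 = 1*9 + 2
9 = 4*2 + 1
2 = 2*1 + 0
gcd(31, 73) = 1, so the inverse exists.
Back-substitute for 1:
1 = 1*9 − 4*2
  = −4*11 + 5*9
  = 5*31 − 14*11
  = −14*73 + 33*31
So 31⁻¹ ≡ 33 (mod 73).

33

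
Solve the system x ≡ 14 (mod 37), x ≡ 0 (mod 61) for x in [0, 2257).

37⁻¹ mod 61: 37×33 ≡ 1 (mod 61), so 37⁻¹ ≡ 33.
x = 14 + 37×((0 − 14)×33 mod 61) = 14 + 37×26 = 976.

976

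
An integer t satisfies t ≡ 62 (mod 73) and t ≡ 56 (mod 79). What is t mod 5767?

135

73⁻¹ mod 79: 73*13 ≡ 1 (mod 79), so 73⁻¹ ≡ 13.
t = 62 + 73*((56 − 62)*13 mod 79) = 62 + 73*1 = 135.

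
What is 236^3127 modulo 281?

50

By square-and-multiply:
3127 in binary is 110000110111, i.e. 3127 = 2048 + 1024 + 32 + 16 + 4 + 2 + 1.
236^1 ≡ 236 (mod 281)
236^2 ≡ 236^2 = 55696 ≡ 58 (mod 281)
236^4 ≡ 58^2 = 3364 ≡ 273 (mod 281)
236^8 ≡ 273^2 = 74529 ≡ 64 (mod 281)
236^16 ≡ 64^2 = 4096 ≡ 162 (mod 281)
236^32 ≡ 162^2 = 26244 ≡ 111 (mod 281)
236^64 ≡ 111^2 = 12321 ≡ 238 (mod 281)
236^128 ≡ 238^2 = 56644 ≡ 163 (mod 281)
236^256 ≡ 163^2 = 26569 ≡ 155 (mod 281)
236^512 ≡ 155^2 = 24025 ≡ 140 (mod 281)
236^1024 ≡ 140^2 = 19600 ≡ 211 (mod 281)
236^2048 ≡ 211^2 = 44521 ≡ 123 (mod 281)
236^3127 = 236^2048 × 236^1024 × 236^32 × 236^16 × 236^4 × 236^2 × 236^1 ≡ 123 × 211 × 111 × 162 × 273 × 58 × 236 (mod 281).
Accumulate the product:
123 × 211 = 25953 ≡ 101
101 × 111 = 11211 ≡ 252
252 × 162 = 40824 ≡ 79
79 × 273 = 21567 ≡ 211
211 × 58 = 12238 ≡ 155
155 × 236 = 36580 ≡ 50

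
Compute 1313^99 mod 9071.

By square-and-multiply:
99 in binary is 1100011, i.e. 99 = 64 + 32 + 2 + 1.
1313^1 ≡ 1313 (mod 9071)
1313^2 ≡ 1313^2 = 1723969 ≡ 479 (mod 9071)
1313^4 ≡ 479^2 = 229441 ≡ 2666 (mod 9071)
1313^8 ≡ 2666^2 = 7107556 ≡ 4963 (mod 9071)
1313^16 ≡ 4963^2 = 24631369 ≡ 3604 (mod 9071)
1313^32 ≡ 3604^2 = 12988816 ≡ 8215 (mod 9071)
1313^64 ≡ 8215^2 = 67486225 ≡ 7056 (mod 9071)
1313^99 = 1313^64 · 1313^32 · 1313^2 · 1313^1 ≡ 7056 · 8215 · 479 · 1313 (mod 9071).
Accumulate the product:
7056 · 8215 = 57965040 ≡ 1350
1350 · 479 = 646650 ≡ 2609
2609 · 1313 = 3425617 ≡ 5850

5850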